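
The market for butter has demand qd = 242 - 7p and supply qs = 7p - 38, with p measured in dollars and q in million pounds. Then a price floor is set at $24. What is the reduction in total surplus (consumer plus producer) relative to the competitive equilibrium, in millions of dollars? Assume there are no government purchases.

112

In a free market, 242 - 7p = 7p - 38 gives the equilibrium p* = 20, q* = 102.
The floor of 24 is above the equilibrium price 20, so it binds.
At p = 24: qd = 242 - 7·24 = 74 and qs = 7·24 - 38 = 130.
Quantity traded falls to 74. At q = 74 the demand price is (242 - 74)/7 = 24 and the supply price is (38 + 74)/7 = 16.
Deadweight loss = ½ · (24 - 16) · (102 - 74) = ½ · 8 · 28 = 112.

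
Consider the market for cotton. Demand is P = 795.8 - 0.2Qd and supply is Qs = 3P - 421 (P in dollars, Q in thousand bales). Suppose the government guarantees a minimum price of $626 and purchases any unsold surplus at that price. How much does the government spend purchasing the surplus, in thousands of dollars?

Rearranging demand gives Qd = 3979 - 5P. Without the control the market clears where 3979 - 5P = 3P - 421, i.e. P* = 550 and Q* = 1229.
Because the floor (626) lies above the market-clearing price, it is binding.
At P = 626: Qd = 3979 - 5·626 = 849 and Qs = 3·626 - 421 = 1457.
Surplus = Qs - Qd = 608.
Government expenditure = surplus × support price = 608 × 626 = 380608.

380608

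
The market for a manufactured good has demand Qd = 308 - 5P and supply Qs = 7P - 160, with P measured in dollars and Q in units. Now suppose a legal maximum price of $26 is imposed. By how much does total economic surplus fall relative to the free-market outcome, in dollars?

1419.6

In a free market, 308 - 5P = 7P - 160 gives the equilibrium P* = 39, Q* = 113.
The ceiling of 26 is below the equilibrium price 39, so it binds.
At P = 26: Qd = 308 - 5·26 = 178 and Qs = 7·26 - 160 = 22.
Quantity traded falls to 22. At Q = 22 the demand price is (308 - 22)/5 = 57.2 and the supply price is (160 + 22)/7 = 26.
Deadweight loss = ½ · (57.2 - 26) · (113 - 22) = ½ · 31.2 · 91 = 1419.6.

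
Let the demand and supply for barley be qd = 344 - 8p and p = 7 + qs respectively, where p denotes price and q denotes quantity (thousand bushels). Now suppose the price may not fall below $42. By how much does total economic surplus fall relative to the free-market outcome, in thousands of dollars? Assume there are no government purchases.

Rearranging supply gives qs = p - 7. Equilibrium: 344 - 8p = p - 7, so 351 = 9p and p* = 39, q* = 32.
The floor of 42 is above the equilibrium price 39, so it binds.
At p = 42: qd = 344 - 8·42 = 8 and qs = 42 - 7 = 35.
Quantity traded falls to 8. At q = 8 the demand price is (344 - 8)/8 = 42 and the supply price is 7 + 8 = 15.
Deadweight loss = ½ · (42 - 15) · (32 - 8) = ½ · 27 · 24 = 324.

324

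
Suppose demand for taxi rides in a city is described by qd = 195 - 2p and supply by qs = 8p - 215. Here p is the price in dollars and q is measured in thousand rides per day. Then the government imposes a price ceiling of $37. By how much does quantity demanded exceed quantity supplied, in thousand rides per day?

Without the control the market clears where 195 - 2p = 8p - 215, i.e. p* = 41 and q* = 113.
Because the ceiling (37) lies below the market-clearing price, it is binding.
At p = 37: qd = 195 - 2·37 = 121 and qs = 8·37 - 215 = 81.
Shortage = qd - qs = 121 - 81 = 40.

40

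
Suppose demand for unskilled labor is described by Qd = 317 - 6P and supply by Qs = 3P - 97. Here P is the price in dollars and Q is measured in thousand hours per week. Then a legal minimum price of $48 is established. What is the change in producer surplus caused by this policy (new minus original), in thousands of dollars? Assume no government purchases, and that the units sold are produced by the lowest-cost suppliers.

34

Equilibrium: 317 - 6P = 3P - 97, so 414 = 9P and P* = 46, Q* = 41.
Since 48 > 46, the floor is binding.
At P = 48: Qd = 317 - 6·48 = 29 and Qs = 3·48 - 97 = 47.
Producer surplus without the control is ½ · (46 - 97/3) · 41 = 1681/6.
With the floor, 29 units are sold at 48. The supply price at Q = 29 is 42, so PS = ½ · [(48 - 97/3) + (48 - 42)] · 29 = 1885/6.
Change in producer surplus = 1885/6 - 1681/6 = 34.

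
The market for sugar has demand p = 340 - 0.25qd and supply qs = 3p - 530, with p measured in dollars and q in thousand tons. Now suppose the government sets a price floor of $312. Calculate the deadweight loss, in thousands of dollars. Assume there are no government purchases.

Rearranging demand gives qd = 1360 - 4p. Without the control the market clears where 1360 - 4p = 3p - 530, i.e. p* = 270 and q* = 280.
The floor of 312 is above the equilibrium price 270, so it binds.
At p = 312: qd = 1360 - 4·312 = 112 and qs = 3·312 - 530 = 406.
Quantity traded falls to 112. At q = 112 the demand price is (1360 - 112)/4 = 312 and the supply price is (530 + 112)/3 = 214.
Deadweight loss = ½ · (312 - 214) · (280 - 112) = ½ · 98 · 168 = 8232.

8232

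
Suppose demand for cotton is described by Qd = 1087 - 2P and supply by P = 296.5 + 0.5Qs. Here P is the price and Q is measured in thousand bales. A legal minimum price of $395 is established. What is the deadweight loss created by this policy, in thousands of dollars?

0

Rearranging supply gives Qs = 2P - 593. In a free market, 1087 - 2P = 2P - 593 gives the equilibrium P* = 420, Q* = 247.
Since 395 is below P* = 420, the floor does not bind and the free-market outcome prevails.
Since the control does not bind, no trades are prevented and deadweight loss is zero.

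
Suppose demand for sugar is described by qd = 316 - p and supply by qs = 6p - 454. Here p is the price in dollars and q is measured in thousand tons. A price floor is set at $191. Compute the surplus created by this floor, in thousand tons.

Setting quantity demanded equal to quantity supplied, 316 - p = 6p - 454, gives p* = 110 and q* = 206.
The floor of 191 is above the equilibrium price 110, so it binds.
At p = 191: qd = 316 - 191 = 125 and qs = 6·191 - 454 = 692.
Surplus = qs - qd = 692 - 125 = 567.

567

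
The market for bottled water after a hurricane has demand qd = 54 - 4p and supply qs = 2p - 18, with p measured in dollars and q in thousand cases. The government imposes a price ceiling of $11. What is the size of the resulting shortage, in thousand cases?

In a free market, 54 - 4p = 2p - 18 gives the equilibrium p* = 12, q* = 6.
Because the ceiling (11) lies below the market-clearing price, it is binding.
At p = 11: qd = 54 - 4·11 = 10 and qs = 2·11 - 18 = 4.
Shortage = qd - qs = 10 - 4 = 6.

6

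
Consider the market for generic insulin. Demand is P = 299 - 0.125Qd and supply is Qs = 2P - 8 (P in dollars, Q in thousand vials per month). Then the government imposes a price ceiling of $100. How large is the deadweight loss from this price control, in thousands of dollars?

Rearranging demand gives Qd = 2392 - 8P. Equilibrium: 2392 - 8P = 2P - 8, so 2400 = 10P and P* = 240, Q* = 472.
The ceiling of 100 is below the equilibrium price 240, so it binds.
At P = 100: Qd = 2392 - 8·100 = 1592 and Qs = 2·100 - 8 = 192.
Quantity traded falls to 192. At Q = 192 the demand price is (2392 - 192)/8 = 275 and the supply price is (8 + 192)/2 = 100.
Deadweight loss = ½ · (275 - 100) · (472 - 192) = ½ · 175 · 280 = 24500.

24500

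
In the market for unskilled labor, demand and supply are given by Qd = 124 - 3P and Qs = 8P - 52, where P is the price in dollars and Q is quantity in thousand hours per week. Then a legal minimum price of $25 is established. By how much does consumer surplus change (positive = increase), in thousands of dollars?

-562.5

Equilibrium: 124 - 3P = 8P - 52, so 176 = 11P and P* = 16, Q* = 76.
Because the floor (25) lies above the market-clearing price, it is binding.
At P = 25: Qd = 124 - 3·25 = 49 and Qs = 8·25 - 52 = 148.
Consumer surplus without the control is ½ · (124/3 - 16) · 76 = 2888/3.
With the floor, consumers buy 49 units at 25, so CS = ½ · (124/3 - 25) · 49 = 2401/6.
Change in consumer surplus = 2401/6 - 2888/3 = -562.5.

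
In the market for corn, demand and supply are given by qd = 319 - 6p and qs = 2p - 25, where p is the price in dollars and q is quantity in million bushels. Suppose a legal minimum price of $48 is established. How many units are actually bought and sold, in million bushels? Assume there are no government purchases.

Setting quantity demanded equal to quantity supplied, 319 - 6p = 2p - 25, gives p* = 43 and q* = 61.
Since 48 > 43, the floor is binding.
At p = 48: qd = 319 - 6·48 = 31 and qs = 2·48 - 25 = 71.
The quantity actually transacted is the short side, demand: 31.

31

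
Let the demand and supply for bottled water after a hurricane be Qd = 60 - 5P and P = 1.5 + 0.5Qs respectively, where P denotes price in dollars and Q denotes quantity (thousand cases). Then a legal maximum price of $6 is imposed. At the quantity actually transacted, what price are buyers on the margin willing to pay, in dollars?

10.2

Rearranging supply gives Qs = 2P - 3. Setting quantity demanded equal to quantity supplied, 60 - 5P = 2P - 3, gives P* = 9 and Q* = 15.
The ceiling of 6 is below the equilibrium price 9, so it binds.
At P = 6: Qd = 60 - 5·6 = 30 and Qs = 2·6 - 3 = 9.
Only 9 units reach the market. On the demand curve, the marginal buyer's willingness to pay at Q = 9 is (60 - 9)/5 = 10.2.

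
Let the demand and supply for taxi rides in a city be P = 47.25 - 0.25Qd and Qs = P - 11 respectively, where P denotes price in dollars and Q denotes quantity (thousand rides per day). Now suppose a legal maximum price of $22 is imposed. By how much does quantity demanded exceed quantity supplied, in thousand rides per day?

Rearranging demand gives Qd = 189 - 4P. Setting quantity demanded equal to quantity supplied, 189 - 4P = P - 11, gives P* = 40 and Q* = 29.
The ceiling of 22 is below the equilibrium price 40, so it binds.
At P = 22: Qd = 189 - 4·22 = 101 and Qs = 22 - 11 = 11.
Shortage = Qd - Qs = 101 - 11 = 90.

90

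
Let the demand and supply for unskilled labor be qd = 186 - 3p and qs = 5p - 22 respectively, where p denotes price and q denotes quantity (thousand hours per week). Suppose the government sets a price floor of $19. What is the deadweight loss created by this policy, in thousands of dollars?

0

Without the control the market clears where 186 - 3p = 5p - 22, i.e. p* = 26 and q* = 108.
The floor of 19 is below the equilibrium price 26, so it is not binding; the market clears at p* = 26, q* = 108.
Since the control does not bind, no trades are prevented and deadweight loss is zero.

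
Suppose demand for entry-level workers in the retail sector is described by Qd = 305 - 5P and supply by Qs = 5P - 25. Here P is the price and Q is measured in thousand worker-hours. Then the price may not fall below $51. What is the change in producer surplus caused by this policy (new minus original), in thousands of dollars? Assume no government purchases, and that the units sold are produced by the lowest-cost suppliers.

90

Setting quantity demanded equal to quantity supplied, 305 - 5P = 5P - 25, gives P* = 33 and Q* = 140.
Since 51 > 33, the floor is binding.
At P = 51: Qd = 305 - 5·51 = 50 and Qs = 5·51 - 25 = 230.
Producer surplus without the control is ½ · (33 - 5) · 140 = 1960.
With the floor, 50 units are sold at 51. The supply price at Q = 50 is 15, so PS = ½ · [(51 - 5) + (51 - 15)] · 50 = 2050.
Change in producer surplus = 2050 - 1960 = 90.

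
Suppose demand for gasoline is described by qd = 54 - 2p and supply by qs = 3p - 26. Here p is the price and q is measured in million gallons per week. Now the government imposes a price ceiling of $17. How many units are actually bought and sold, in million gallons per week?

Equilibrium: 54 - 2p = 3p - 26, so 80 = 5p and p* = 16, q* = 22.
The ceiling of 17 is above the equilibrium price 16, so it is not binding; the market clears at p* = 16, q* = 22.

22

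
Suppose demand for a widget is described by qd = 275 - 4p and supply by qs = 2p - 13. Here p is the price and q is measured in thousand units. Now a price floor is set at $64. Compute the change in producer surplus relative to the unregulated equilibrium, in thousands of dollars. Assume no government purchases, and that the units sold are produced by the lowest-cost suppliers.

Setting quantity demanded equal to quantity supplied, 275 - 4p = 2p - 13, gives p* = 48 and q* = 83.
Because the floor (64) lies above the market-clearing price, it is binding.
At p = 64: qd = 275 - 4·64 = 19 and qs = 2·64 - 13 = 115.
Producer surplus without the control is ½ · (48 - 6.5) · 83 = 1722.25.
With the floor, 19 units are sold at 64. The supply price at q = 19 is 16, so PS = ½ · [(64 - 6.5) + (64 - 16)] · 19 = 1002.25.
Change in producer surplus = 1002.25 - 1722.25 = -720.

-720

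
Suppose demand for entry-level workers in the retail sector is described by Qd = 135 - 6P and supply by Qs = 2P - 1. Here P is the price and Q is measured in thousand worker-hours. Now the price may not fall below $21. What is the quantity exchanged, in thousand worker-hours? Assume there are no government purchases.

9

Equilibrium: 135 - 6P = 2P - 1, so 136 = 8P and P* = 17, Q* = 33.
The floor of 21 is above the equilibrium price 17, so it binds.
At P = 21: Qd = 135 - 6·21 = 9 and Qs = 2·21 - 1 = 41.
The quantity actually transacted is the short side, demand: 9.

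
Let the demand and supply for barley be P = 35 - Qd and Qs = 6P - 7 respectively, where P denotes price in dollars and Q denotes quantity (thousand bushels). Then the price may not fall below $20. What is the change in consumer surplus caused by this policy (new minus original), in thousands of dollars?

-308

Rearranging demand gives Qd = 35 - P. Setting quantity demanded equal to quantity supplied, 35 - P = 6P - 7, gives P* = 6 and Q* = 29.
Because the floor (20) lies above the market-clearing price, it is binding.
At P = 20: Qd = 35 - 20 = 15 and Qs = 6·20 - 7 = 113.
Consumer surplus without the control is ½ · (35 - 6) · 29 = 420.5.
With the floor, consumers buy 15 units at 20, so CS = ½ · (35 - 20) · 15 = 112.5.
Change in consumer surplus = 112.5 - 420.5 = -308.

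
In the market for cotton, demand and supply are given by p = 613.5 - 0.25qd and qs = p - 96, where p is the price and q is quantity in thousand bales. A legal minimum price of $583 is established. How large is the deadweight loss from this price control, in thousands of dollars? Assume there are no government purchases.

53290

Rearranging demand gives qd = 2454 - 4p. Setting quantity demanded equal to quantity supplied, 2454 - 4p = p - 96, gives p* = 510 and q* = 414.
The floor of 583 is above the equilibrium price 510, so it binds.
At p = 583: qd = 2454 - 4·583 = 122 and qs = 583 - 96 = 487.
Quantity traded falls to 122. At q = 122 the demand price is (2454 - 122)/4 = 583 and the supply price is 96 + 122 = 218.
Deadweight loss = ½ · (583 - 218) · (414 - 122) = ½ · 365 · 292 = 53290.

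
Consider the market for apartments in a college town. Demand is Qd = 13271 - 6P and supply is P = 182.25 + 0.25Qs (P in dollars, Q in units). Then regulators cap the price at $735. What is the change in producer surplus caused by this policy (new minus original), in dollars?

Rearranging supply gives Qs = 4P - 729. Without the control the market clears where 13271 - 6P = 4P - 729, i.e. P* = 1400 and Q* = 4871.
Because the ceiling (735) lies below the market-clearing price, it is binding.
At P = 735: Qd = 13271 - 6·735 = 8861 and Qs = 4·735 - 729 = 2211.
Producer surplus without the control is ½ · (1400 - 182.25) · 4871 = 2965830.125.
With the ceiling, producers sell 2211 units at 735, so PS = ½ · (735 - 182.25) · 2211 = 611065.125.
Change in producer surplus = 611065.125 - 2965830.125 = -2354765.

-2354765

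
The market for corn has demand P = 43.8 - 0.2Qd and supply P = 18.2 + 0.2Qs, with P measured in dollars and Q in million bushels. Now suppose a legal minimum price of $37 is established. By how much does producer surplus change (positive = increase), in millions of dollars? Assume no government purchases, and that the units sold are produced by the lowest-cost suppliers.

Rearranging demand gives Qd = 219 - 5P; rearranging supply gives Qs = 5P - 91. In a free market, 219 - 5P = 5P - 91 gives the equilibrium P* = 31, Q* = 64.
Because the floor (37) lies above the market-clearing price, it is binding.
At P = 37: Qd = 219 - 5·37 = 34 and Qs = 5·37 - 91 = 94.
Producer surplus without the control is ½ · (31 - 18.2) · 64 = 409.6.
With the floor, 34 units are sold at 37. The supply price at Q = 34 is 25, so PS = ½ · [(37 - 18.2) + (37 - 25)] · 34 = 523.6.
Change in producer surplus = 523.6 - 409.6 = 114.

114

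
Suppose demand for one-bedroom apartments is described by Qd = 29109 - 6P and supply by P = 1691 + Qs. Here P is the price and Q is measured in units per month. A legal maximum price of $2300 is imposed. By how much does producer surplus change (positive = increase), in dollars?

Rearranging supply gives Qs = P - 1691. In a free market, 29109 - 6P = P - 1691 gives the equilibrium P* = 4400, Q* = 2709.
Because the ceiling (2300) lies below the market-clearing price, it is binding.
At P = 2300: Qd = 29109 - 6·2300 = 15309 and Qs = 2300 - 1691 = 609.
Producer surplus without the control is ½ · (4400 - 1691) · 2709 = 3669340.5.
With the ceiling, producers sell 609 units at 2300, so PS = ½ · (2300 - 1691) · 609 = 185440.5.
Change in producer surplus = 185440.5 - 3669340.5 = -3483900.

-3483900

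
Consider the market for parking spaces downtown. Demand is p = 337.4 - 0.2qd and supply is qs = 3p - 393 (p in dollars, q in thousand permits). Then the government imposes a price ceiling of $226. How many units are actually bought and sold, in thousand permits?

Rearranging demand gives qd = 1687 - 5p. Setting quantity demanded equal to quantity supplied, 1687 - 5p = 3p - 393, gives p* = 260 and q* = 387.
Because the ceiling (226) lies below the market-clearing price, it is binding.
At p = 226: qd = 1687 - 5·226 = 557 and qs = 3·226 - 393 = 285.
The quantity actually transacted is the short side, supply: 285.

285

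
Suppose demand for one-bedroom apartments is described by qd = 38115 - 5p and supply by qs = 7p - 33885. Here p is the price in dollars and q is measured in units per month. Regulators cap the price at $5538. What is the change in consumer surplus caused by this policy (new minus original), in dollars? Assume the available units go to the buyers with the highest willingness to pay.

Without the control the market clears where 38115 - 5p = 7p - 33885, i.e. p* = 6000 and q* = 8115.
Since 5538 < 6000, the ceiling is binding.
At p = 5538: qd = 38115 - 5·5538 = 10425 and qs = 7·5538 - 33885 = 4881.
Consumer surplus without the control is ½ · (7623 - 6000) · 8115 = 6585322.5.
With the ceiling, 4881 units are sold at 5538 (assume they go to the highest-value buyers). The demand price at q = 4881 is 6646.8, so CS = ½ · [(7623 - 5538) + (6646.8 - 5538)] · 4881 = 7794468.9.
Change in consumer surplus = 7794468.9 - 6585322.5 = 1209146.4.

1209146.4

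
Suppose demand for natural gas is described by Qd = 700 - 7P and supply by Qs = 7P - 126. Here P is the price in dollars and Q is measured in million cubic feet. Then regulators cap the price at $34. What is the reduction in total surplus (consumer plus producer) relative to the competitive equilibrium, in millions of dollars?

4375

Without the control the market clears where 700 - 7P = 7P - 126, i.e. P* = 59 and Q* = 287.
The ceiling of 34 is below the equilibrium price 59, so it binds.
At P = 34: Qd = 700 - 7·34 = 462 and Qs = 7·34 - 126 = 112.
Quantity traded falls to 112. At Q = 112 the demand price is (700 - 112)/7 = 84 and the supply price is (126 + 112)/7 = 34.
Deadweight loss = ½ · (84 - 34) · (287 - 112) = ½ · 50 · 175 = 4375.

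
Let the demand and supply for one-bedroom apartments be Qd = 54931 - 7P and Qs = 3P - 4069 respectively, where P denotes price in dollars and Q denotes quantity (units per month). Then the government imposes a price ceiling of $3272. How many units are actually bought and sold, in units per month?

5747

Setting quantity demanded equal to quantity supplied, 54931 - 7P = 3P - 4069, gives P* = 5900 and Q* = 13631.
Since 3272 < 5900, the ceiling is binding.
At P = 3272: Qd = 54931 - 7·3272 = 32027 and Qs = 3·3272 - 4069 = 5747.
The quantity actually transacted is the short side, supply: 5747.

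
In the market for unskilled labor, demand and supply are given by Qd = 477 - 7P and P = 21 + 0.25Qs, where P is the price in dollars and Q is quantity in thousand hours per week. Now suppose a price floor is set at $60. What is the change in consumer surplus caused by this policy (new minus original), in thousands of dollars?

Rearranging supply gives Qs = 4P - 84. In a free market, 477 - 7P = 4P - 84 gives the equilibrium P* = 51, Q* = 120.
Since 60 > 51, the floor is binding.
At P = 60: Qd = 477 - 7·60 = 57 and Qs = 4·60 - 84 = 156.
Consumer surplus without the control is ½ · (477/7 - 51) · 120 = 7200/7.
With the floor, consumers buy 57 units at 60, so CS = ½ · (477/7 - 60) · 57 = 3249/14.
Change in consumer surplus = 3249/14 - 7200/7 = -796.5.

-796.5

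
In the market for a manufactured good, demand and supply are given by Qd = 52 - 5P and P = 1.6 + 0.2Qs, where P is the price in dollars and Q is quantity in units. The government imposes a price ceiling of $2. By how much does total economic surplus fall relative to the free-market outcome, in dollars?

Rearranging supply gives Qs = 5P - 8. Equilibrium: 52 - 5P = 5P - 8, so 60 = 10P and P* = 6, Q* = 22.
Since 2 < 6, the ceiling is binding.
At P = 2: Qd = 52 - 5·2 = 42 and Qs = 5·2 - 8 = 2.
Quantity traded falls to 2. At Q = 2 the demand price is (52 - 2)/5 = 10 and the supply price is (8 + 2)/5 = 2.
Deadweight loss = ½ · (10 - 2) · (22 - 2) = ½ · 8 · 20 = 80.

80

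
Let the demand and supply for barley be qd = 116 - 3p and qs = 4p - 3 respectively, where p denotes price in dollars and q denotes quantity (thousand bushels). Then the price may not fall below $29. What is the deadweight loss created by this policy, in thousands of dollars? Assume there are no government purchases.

Without the control the market clears where 116 - 3p = 4p - 3, i.e. p* = 17 and q* = 65.
The floor of 29 is above the equilibrium price 17, so it binds.
At p = 29: qd = 116 - 3·29 = 29 and qs = 4·29 - 3 = 113.
Quantity traded falls to 29. At q = 29 the demand price is (116 - 29)/3 = 29 and the supply price is (3 + 29)/4 = 8.
Deadweight loss = ½ · (29 - 8) · (65 - 29) = ½ · 21 · 36 = 378.

378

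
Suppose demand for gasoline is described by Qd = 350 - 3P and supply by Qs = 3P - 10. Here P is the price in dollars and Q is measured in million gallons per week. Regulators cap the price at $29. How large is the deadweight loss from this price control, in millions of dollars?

2883

Setting quantity demanded equal to quantity supplied, 350 - 3P = 3P - 10, gives P* = 60 and Q* = 170.
Because the ceiling (29) lies below the market-clearing price, it is binding.
At P = 29: Qd = 350 - 3·29 = 263 and Qs = 3·29 - 10 = 77.
Quantity traded falls to 77. At Q = 77 the demand price is (350 - 77)/3 = 91 and the supply price is (10 + 77)/3 = 29.
Deadweight loss = ½ · (91 - 29) · (170 - 77) = ½ · 62 · 93 = 2883.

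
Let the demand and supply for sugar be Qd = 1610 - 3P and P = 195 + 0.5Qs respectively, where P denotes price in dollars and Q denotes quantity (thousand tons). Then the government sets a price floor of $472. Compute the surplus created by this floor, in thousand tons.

Rearranging supply gives Qs = 2P - 390. Setting quantity demanded equal to quantity supplied, 1610 - 3P = 2P - 390, gives P* = 400 and Q* = 410.
Because the floor (472) lies above the market-clearing price, it is binding.
At P = 472: Qd = 1610 - 3·472 = 194 and Qs = 2·472 - 390 = 554.
Surplus = Qs - Qd = 554 - 194 = 360.

360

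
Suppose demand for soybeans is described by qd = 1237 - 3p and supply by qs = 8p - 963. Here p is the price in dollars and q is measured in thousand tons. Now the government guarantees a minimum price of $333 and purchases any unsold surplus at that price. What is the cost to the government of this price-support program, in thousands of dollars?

487179

Setting quantity demanded equal to quantity supplied, 1237 - 3p = 8p - 963, gives p* = 200 and q* = 637.
The floor of 333 is above the equilibrium price 200, so it binds.
At p = 333: qd = 1237 - 3·333 = 238 and qs = 8·333 - 963 = 1701.
Surplus = qs - qd = 1463.
Government expenditure = surplus × support price = 1463 × 333 = 487179.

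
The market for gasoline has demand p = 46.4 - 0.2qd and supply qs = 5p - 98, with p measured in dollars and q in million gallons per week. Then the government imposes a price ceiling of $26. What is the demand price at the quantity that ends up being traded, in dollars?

Rearranging demand gives qd = 232 - 5p. Without the control the market clears where 232 - 5p = 5p - 98, i.e. p* = 33 and q* = 67.
Because the ceiling (26) lies below the market-clearing price, it is binding.
At p = 26: qd = 232 - 5·26 = 102 and qs = 5·26 - 98 = 32.
Only 32 units reach the market. On the demand curve, the marginal buyer's willingness to pay at q = 32 is (232 - 32)/5 = 40.

40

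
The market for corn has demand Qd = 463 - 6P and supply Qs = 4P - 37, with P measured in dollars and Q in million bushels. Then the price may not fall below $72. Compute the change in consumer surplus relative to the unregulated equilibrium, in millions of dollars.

-2134

Equilibrium: 463 - 6P = 4P - 37, so 500 = 10P and P* = 50, Q* = 163.
Since 72 > 50, the floor is binding.
At P = 72: Qd = 463 - 6·72 = 31 and Qs = 4·72 - 37 = 251.
Consumer surplus without the control is ½ · (463/6 - 50) · 163 = 26569/12.
With the floor, consumers buy 31 units at 72, so CS = ½ · (463/6 - 72) · 31 = 961/12.
Change in consumer surplus = 961/12 - 26569/12 = -2134.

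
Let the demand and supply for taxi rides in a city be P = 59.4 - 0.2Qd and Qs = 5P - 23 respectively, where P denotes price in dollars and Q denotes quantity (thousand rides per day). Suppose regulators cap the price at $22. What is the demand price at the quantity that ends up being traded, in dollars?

Rearranging demand gives Qd = 297 - 5P. In a free market, 297 - 5P = 5P - 23 gives the equilibrium P* = 32, Q* = 137.
Since 22 < 32, the ceiling is binding.
At P = 22: Qd = 297 - 5·22 = 187 and Qs = 5·22 - 23 = 87.
Only 87 units reach the market. On the demand curve, the marginal buyer's willingness to pay at Q = 87 is (297 - 87)/5 = 42.

42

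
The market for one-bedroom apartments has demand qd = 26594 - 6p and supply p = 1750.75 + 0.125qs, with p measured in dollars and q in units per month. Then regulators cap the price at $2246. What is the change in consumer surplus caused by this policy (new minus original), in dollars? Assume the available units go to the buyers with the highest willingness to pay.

309996

Rearranging supply gives qs = 8p - 14006. Without the control the market clears where 26594 - 6p = 8p - 14006, i.e. p* = 2900 and q* = 9194.
The ceiling of 2246 is below the equilibrium price 2900, so it binds.
At p = 2246: qd = 26594 - 6·2246 = 13118 and qs = 8·2246 - 14006 = 3962.
Consumer surplus without the control is ½ · (13297/3 - 2900) · 9194 = 21132409/3.
With the ceiling, 3962 units are sold at 2246 (assume they go to the highest-value buyers). The demand price at q = 3962 is 3772, so CS = ½ · [(13297/3 - 2246) + (3772 - 2246)] · 3962 = 22062397/3.
Change in consumer surplus = 22062397/3 - 21132409/3 = 309996.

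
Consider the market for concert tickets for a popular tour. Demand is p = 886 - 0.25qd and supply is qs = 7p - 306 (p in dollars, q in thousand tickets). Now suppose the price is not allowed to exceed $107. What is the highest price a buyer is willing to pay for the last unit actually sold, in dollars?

775.25

Rearranging demand gives qd = 3544 - 4p. Setting quantity demanded equal to quantity supplied, 3544 - 4p = 7p - 306, gives p* = 350 and q* = 2144.
Since 107 < 350, the ceiling is binding.
At p = 107: qd = 3544 - 4·107 = 3116 and qs = 7·107 - 306 = 443.
Only 443 units reach the market. On the demand curve, the marginal buyer's willingness to pay at q = 443 is (3544 - 443)/4 = 775.25.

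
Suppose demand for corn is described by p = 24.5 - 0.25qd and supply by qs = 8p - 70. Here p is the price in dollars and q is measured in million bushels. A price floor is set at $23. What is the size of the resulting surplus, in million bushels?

108

Rearranging demand gives qd = 98 - 4p. Setting quantity demanded equal to quantity supplied, 98 - 4p = 8p - 70, gives p* = 14 and q* = 42.
The floor of 23 is above the equilibrium price 14, so it binds.
At p = 23: qd = 98 - 4·23 = 6 and qs = 8·23 - 70 = 114.
Surplus = qs - qd = 114 - 6 = 108.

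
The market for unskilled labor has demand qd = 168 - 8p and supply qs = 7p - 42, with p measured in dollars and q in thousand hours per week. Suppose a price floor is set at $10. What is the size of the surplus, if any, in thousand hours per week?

0

Without the control the market clears where 168 - 8p = 7p - 42, i.e. p* = 14 and q* = 56.
The floor of 10 is below the equilibrium price 14, so it is not binding; the market clears at p* = 14, q* = 56.
Since the control does not bind, there is no surplus.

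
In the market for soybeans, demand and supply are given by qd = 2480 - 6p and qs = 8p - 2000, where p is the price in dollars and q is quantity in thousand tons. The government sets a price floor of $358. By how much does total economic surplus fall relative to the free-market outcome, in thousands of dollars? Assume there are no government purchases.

7581

Without the control the market clears where 2480 - 6p = 8p - 2000, i.e. p* = 320 and q* = 560.
The floor of 358 is above the equilibrium price 320, so it binds.
At p = 358: qd = 2480 - 6·358 = 332 and qs = 8·358 - 2000 = 864.
Quantity traded falls to 332. At q = 332 the demand price is (2480 - 332)/6 = 358 and the supply price is (2000 + 332)/8 = 291.5.
Deadweight loss = ½ · (358 - 291.5) · (560 - 332) = ½ · 66.5 · 228 = 7581.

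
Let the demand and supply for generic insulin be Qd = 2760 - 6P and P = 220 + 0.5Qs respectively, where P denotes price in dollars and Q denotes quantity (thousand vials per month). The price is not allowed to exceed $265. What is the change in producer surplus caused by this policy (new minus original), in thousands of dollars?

Rearranging supply gives Qs = 2P - 440. Equilibrium: 2760 - 6P = 2P - 440, so 3200 = 8P and P* = 400, Q* = 360.
Since 265 < 400, the ceiling is binding.
At P = 265: Qd = 2760 - 6·265 = 1170 and Qs = 2·265 - 440 = 90.
Producer surplus without the control is ½ · (400 - 220) · 360 = 32400.
With the ceiling, producers sell 90 units at 265, so PS = ½ · (265 - 220) · 90 = 2025.
Change in producer surplus = 2025 - 32400 = -30375.

-30375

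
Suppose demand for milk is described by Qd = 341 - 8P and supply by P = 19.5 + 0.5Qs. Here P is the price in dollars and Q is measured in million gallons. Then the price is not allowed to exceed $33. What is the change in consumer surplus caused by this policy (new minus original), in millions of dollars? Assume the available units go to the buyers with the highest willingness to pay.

128.75

Rearranging supply gives Qs = 2P - 39. In a free market, 341 - 8P = 2P - 39 gives the equilibrium P* = 38, Q* = 37.
Because the ceiling (33) lies below the market-clearing price, it is binding.
At P = 33: Qd = 341 - 8·33 = 77 and Qs = 2·33 - 39 = 27.
Consumer surplus without the control is ½ · (42.625 - 38) · 37 = 85.5625.
With the ceiling, 27 units are sold at 33 (assume they go to the highest-value buyers). The demand price at Q = 27 is 39.25, so CS = ½ · [(42.625 - 33) + (39.25 - 33)] · 27 = 214.3125.
Change in consumer surplus = 214.3125 - 85.5625 = 128.75.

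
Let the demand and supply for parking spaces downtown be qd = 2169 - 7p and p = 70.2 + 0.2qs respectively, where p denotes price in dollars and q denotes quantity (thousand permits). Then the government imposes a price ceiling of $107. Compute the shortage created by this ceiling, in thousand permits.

Rearranging supply gives qs = 5p - 351. In a free market, 2169 - 7p = 5p - 351 gives the equilibrium p* = 210, q* = 699.
Since 107 < 210, the ceiling is binding.
At p = 107: qd = 2169 - 7·107 = 1420 and qs = 5·107 - 351 = 184.
Shortage = qd - qs = 1420 - 184 = 1236.

1236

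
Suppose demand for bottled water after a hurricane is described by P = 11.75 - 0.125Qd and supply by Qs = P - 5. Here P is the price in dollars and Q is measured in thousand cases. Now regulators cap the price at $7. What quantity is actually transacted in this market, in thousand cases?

2

Rearranging demand gives Qd = 94 - 8P. Equilibrium: 94 - 8P = P - 5, so 99 = 9P and P* = 11, Q* = 6.
Because the ceiling (7) lies below the market-clearing price, it is binding.
At P = 7: Qd = 94 - 8·7 = 38 and Qs = 7 - 5 = 2.
The quantity actually transacted is the short side, supply: 2.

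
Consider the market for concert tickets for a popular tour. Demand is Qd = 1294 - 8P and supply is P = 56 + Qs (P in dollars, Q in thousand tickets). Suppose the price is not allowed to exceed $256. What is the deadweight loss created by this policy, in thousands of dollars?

Rearranging supply gives Qs = P - 56. Setting quantity demanded equal to quantity supplied, 1294 - 8P = P - 56, gives P* = 150 and Q* = 94.
Since 256 is above P* = 150, the ceiling does not bind and the free-market outcome prevails.
Since the control does not bind, no trades are prevented and deadweight loss is zero.

0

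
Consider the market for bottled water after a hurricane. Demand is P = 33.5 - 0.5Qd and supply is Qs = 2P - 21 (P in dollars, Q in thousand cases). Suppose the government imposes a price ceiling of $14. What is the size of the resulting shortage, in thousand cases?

32

Rearranging demand gives Qd = 67 - 2P. Equilibrium: 67 - 2P = 2P - 21, so 88 = 4P and P* = 22, Q* = 23.
The ceiling of 14 is below the equilibrium price 22, so it binds.
At P = 14: Qd = 67 - 2·14 = 39 and Qs = 2·14 - 21 = 7.
Shortage = Qd - Qs = 39 - 7 = 32.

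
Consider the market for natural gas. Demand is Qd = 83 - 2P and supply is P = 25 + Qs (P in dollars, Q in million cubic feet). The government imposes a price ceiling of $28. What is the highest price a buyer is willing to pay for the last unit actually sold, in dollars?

40

Rearranging supply gives Qs = P - 25. Without the control the market clears where 83 - 2P = P - 25, i.e. P* = 36 and Q* = 11.
Because the ceiling (28) lies below the market-clearing price, it is binding.
At P = 28: Qd = 83 - 2·28 = 27 and Qs = 28 - 25 = 3.
Only 3 units reach the market. On the demand curve, the marginal buyer's willingness to pay at Q = 3 is (83 - 3)/2 = 40.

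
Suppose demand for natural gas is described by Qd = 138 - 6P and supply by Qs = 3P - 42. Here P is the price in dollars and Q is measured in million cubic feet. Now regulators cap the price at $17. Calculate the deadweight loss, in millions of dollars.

Without the control the market clears where 138 - 6P = 3P - 42, i.e. P* = 20 and Q* = 18.
The ceiling of 17 is below the equilibrium price 20, so it binds.
At P = 17: Qd = 138 - 6·17 = 36 and Qs = 3·17 - 42 = 9.
Quantity traded falls to 9. At Q = 9 the demand price is (138 - 9)/6 = 21.5 and the supply price is (42 + 9)/3 = 17.
Deadweight loss = ½ · (21.5 - 17) · (18 - 9) = ½ · 4.5 · 9 = 20.25.

20.25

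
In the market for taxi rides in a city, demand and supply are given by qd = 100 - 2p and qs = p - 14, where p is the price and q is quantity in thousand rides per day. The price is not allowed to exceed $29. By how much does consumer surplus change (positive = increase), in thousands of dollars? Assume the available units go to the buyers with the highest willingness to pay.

114.75

Setting quantity demanded equal to quantity supplied, 100 - 2p = p - 14, gives p* = 38 and q* = 24.
Because the ceiling (29) lies below the market-clearing price, it is binding.
At p = 29: qd = 100 - 2·29 = 42 and qs = 29 - 14 = 15.
Consumer surplus without the control is ½ · (50 - 38) · 24 = 144.
With the ceiling, 15 units are sold at 29 (assume they go to the highest-value buyers). The demand price at q = 15 is 42.5, so CS = ½ · [(50 - 29) + (42.5 - 29)] · 15 = 258.75.
Change in consumer surplus = 258.75 - 144 = 114.75.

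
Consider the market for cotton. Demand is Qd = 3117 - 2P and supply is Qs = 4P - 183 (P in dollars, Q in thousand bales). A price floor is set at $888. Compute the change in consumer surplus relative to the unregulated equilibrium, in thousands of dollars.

In a free market, 3117 - 2P = 4P - 183 gives the equilibrium P* = 550, Q* = 2017.
Since 888 > 550, the floor is binding.
At P = 888: Qd = 3117 - 2·888 = 1341 and Qs = 4·888 - 183 = 3369.
Consumer surplus without the control is ½ · (1558.5 - 550) · 2017 = 1017072.25.
With the floor, consumers buy 1341 units at 888, so CS = ½ · (1558.5 - 888) · 1341 = 449570.25.
Change in consumer surplus = 449570.25 - 1017072.25 = -567502.

-567502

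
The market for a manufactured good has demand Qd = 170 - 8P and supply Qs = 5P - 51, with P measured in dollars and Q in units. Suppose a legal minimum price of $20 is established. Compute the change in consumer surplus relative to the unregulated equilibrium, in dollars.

-66

In a free market, 170 - 8P = 5P - 51 gives the equilibrium P* = 17, Q* = 34.
The floor of 20 is above the equilibrium price 17, so it binds.
At P = 20: Qd = 170 - 8·20 = 10 and Qs = 5·20 - 51 = 49.
Consumer surplus without the control is ½ · (21.25 - 17) · 34 = 72.25.
With the floor, consumers buy 10 units at 20, so CS = ½ · (21.25 - 20) · 10 = 6.25.
Change in consumer surplus = 6.25 - 72.25 = -66.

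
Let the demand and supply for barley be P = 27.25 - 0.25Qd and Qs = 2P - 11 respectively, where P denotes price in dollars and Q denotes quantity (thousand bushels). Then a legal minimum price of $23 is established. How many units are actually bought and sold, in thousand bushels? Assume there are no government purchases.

Rearranging demand gives Qd = 109 - 4P. Equilibrium: 109 - 4P = 2P - 11, so 120 = 6P and P* = 20, Q* = 29.
Because the floor (23) lies above the market-clearing price, it is binding.
At P = 23: Qd = 109 - 4·23 = 17 and Qs = 2·23 - 11 = 35.
The quantity actually transacted is the short side, demand: 17.

17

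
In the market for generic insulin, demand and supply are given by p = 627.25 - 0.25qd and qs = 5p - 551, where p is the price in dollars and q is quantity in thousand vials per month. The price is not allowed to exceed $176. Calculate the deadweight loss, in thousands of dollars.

Rearranging demand gives qd = 2509 - 4p. Without the control the market clears where 2509 - 4p = 5p - 551, i.e. p* = 340 and q* = 1149.
Since 176 < 340, the ceiling is binding.
At p = 176: qd = 2509 - 4·176 = 1805 and qs = 5·176 - 551 = 329.
Quantity traded falls to 329. At q = 329 the demand price is (2509 - 329)/4 = 545 and the supply price is (551 + 329)/5 = 176.
Deadweight loss = ½ · (545 - 176) · (1149 - 329) = ½ · 369 · 820 = 151290.

151290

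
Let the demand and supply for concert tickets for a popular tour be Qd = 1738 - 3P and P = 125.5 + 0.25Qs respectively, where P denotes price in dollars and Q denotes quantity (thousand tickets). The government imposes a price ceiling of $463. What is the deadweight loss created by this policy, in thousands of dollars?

0

Rearranging supply gives Qs = 4P - 502. Setting quantity demanded equal to quantity supplied, 1738 - 3P = 4P - 502, gives P* = 320 and Q* = 778.
Since 463 is above P* = 320, the ceiling does not bind and the free-market outcome prevails.
Since the control does not bind, no trades are prevented and deadweight loss is zero.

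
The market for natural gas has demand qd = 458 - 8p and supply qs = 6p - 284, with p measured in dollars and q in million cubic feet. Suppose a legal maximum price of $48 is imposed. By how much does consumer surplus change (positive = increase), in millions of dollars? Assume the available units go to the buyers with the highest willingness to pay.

In a free market, 458 - 8p = 6p - 284 gives the equilibrium p* = 53, q* = 34.
Since 48 < 53, the ceiling is binding.
At p = 48: qd = 458 - 8·48 = 74 and qs = 6·48 - 284 = 4.
Consumer surplus without the control is ½ · (57.25 - 53) · 34 = 72.25.
With the ceiling, 4 units are sold at 48 (assume they go to the highest-value buyers). The demand price at q = 4 is 56.75, so CS = ½ · [(57.25 - 48) + (56.75 - 48)] · 4 = 36.
Change in consumer surplus = 36 - 72.25 = -36.25.

-36.25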